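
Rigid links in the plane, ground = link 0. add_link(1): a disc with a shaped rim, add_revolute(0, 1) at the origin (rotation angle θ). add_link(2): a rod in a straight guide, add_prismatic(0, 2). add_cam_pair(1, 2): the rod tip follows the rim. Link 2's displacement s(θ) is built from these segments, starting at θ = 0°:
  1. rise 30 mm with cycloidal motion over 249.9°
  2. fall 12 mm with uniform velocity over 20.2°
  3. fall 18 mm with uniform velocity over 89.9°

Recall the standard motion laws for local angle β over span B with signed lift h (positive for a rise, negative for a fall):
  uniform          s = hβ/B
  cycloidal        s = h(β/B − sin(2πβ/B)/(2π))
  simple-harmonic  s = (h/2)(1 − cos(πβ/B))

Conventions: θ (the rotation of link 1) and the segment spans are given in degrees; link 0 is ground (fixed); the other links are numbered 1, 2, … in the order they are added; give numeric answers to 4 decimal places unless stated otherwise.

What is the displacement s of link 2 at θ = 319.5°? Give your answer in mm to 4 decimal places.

segment 1 (0° to 249.9°, cycloidal, h = 30) is passed completely: s = 0.0000 + (30) = 30.0000
segment 2 (249.9° to 270.1°, uniform, h = -12) is passed completely: s = 30.0000 + (-12) = 18.0000
θ = 319.5° falls in segment 3 (270.1° to 360°, uniform, h = -18): β = 319.5 − 270.1 = 49.4°, B = 89.9°; Δs = -18·49.4/89.9 = -9.8910; s = 18.0000 − 9.8910 = 8.1090

8.1090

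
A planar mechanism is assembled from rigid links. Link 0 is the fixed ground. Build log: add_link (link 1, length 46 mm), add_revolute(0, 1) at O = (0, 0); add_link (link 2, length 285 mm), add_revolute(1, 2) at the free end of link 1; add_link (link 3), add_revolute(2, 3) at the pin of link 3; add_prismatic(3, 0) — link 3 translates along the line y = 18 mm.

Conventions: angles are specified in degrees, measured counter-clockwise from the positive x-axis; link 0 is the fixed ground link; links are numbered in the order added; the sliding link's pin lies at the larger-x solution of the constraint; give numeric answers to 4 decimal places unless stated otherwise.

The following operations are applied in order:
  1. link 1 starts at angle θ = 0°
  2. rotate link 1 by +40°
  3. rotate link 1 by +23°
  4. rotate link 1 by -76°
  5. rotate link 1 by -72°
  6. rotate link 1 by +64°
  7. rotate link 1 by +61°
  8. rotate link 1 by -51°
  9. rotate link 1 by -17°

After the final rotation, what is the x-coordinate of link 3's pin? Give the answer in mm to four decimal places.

geometry: r = 46 mm, L = 285 mm, e = 18 mm; θ starts at 0°
rotate link 1 by +40°: θ ← 0° +40° = 40°
rotate link 1 by +23°: θ ← 40° +23° = 63°
rotate link 1 by -76°: θ ← 63° -76° = -13°
rotate link 1 by -72°: θ ← -13° -72° = -85°
rotate link 1 by +64°: θ ← -85° +64° = -21°
rotate link 1 by +61°: θ ← -21° +61° = 40°
rotate link 1 by -51°: θ ← 40° -51° = -11°
rotate link 1 by -17°: θ ← -11° -17° = -28°
crank pin P = (r cos θ, r sin θ) = (40.615589, -21.595692)
h = r sin θ − e = -21.595692 − 18 = -39.595692
x = r cos θ + √(L² − h²) = 40.615589 + 282.236038 = 322.851627

322.8516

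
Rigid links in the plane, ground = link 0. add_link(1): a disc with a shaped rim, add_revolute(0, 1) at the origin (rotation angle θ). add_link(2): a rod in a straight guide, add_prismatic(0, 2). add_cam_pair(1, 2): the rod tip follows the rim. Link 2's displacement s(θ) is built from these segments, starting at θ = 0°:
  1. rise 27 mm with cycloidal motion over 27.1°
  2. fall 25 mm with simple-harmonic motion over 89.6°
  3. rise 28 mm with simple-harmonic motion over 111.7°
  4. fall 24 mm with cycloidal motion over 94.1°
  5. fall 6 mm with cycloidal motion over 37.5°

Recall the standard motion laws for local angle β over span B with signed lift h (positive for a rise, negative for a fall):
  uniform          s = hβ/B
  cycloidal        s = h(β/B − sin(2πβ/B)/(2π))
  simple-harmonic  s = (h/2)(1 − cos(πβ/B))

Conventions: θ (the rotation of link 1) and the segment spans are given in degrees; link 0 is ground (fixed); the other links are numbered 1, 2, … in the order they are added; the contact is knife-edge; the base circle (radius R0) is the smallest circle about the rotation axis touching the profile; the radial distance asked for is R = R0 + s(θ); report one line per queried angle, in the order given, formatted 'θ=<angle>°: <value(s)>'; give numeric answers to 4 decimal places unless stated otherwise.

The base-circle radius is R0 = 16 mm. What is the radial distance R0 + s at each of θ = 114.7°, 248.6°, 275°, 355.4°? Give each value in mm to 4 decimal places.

segment 1 (0° to 27.1°, cycloidal, h = 27) is passed completely: s = 0.0000 + (27) = 27.0000
θ = 114.7° falls in segment 2 (27.1° to 116.7°, simple-harmonic, h = -25): β = 114.7 − 27.1 = 87.6°, B = 89.6°; Δs = -25/2·(1 − cos(π·0.9777)) = -24.9693; s = 27.0000 − 24.9693 = 2.0307
segment 2 (27.1° to 116.7°, simple-harmonic, h = -25) is passed completely: s = 27.0000 + (-25) = 2.0000
segment 3 (116.7° to 228.4°, simple-harmonic, h = 28) is passed completely: s = 2.0000 + (28) = 30.0000
θ = 248.6° falls in segment 4 (228.4° to 322.5°, cycloidal, h = -24): β = 248.6 − 228.4 = 20.2°, B = 94.1°; Δs = -24·(0.2147 − sin(2π·0.2147)/(2π)) = -1.4260; s = 30.0000 − 1.4260 = 28.5740
θ = 275° falls in segment 4 (228.4° to 322.5°, cycloidal, h = -24): β = 275 − 228.4 = 46.6°, B = 94.1°; Δs = -24·(0.4952 − sin(2π·0.4952)/(2π)) = -11.7705; s = 30.0000 − 11.7705 = 18.2295
segment 4 (228.4° to 322.5°, cycloidal, h = -24) is passed completely: s = 30.0000 + (-24) = 6.0000
θ = 355.4° falls in segment 5 (322.5° to 360°, cycloidal, h = -6): β = 355.4 − 322.5 = 32.9°, B = 37.5°; Δs = -6·(0.8773 − sin(2π·0.8773)/(2π)) = -5.9293; s = 6.0000 − 5.9293 = 0.0707
θ=114.7°: R = R0 + s = 16 + 2.0307 = 18.0307
θ=248.6°: R = R0 + s = 16 + 28.5740 = 44.5740
θ=275°: R = R0 + s = 16 + 18.2295 = 34.2295
θ=355.4°: R = R0 + s = 16 + 0.0707 = 16.0707

θ=114.7°: 18.0307
θ=248.6°: 44.5740
θ=275°: 34.2295
θ=355.4°: 16.0707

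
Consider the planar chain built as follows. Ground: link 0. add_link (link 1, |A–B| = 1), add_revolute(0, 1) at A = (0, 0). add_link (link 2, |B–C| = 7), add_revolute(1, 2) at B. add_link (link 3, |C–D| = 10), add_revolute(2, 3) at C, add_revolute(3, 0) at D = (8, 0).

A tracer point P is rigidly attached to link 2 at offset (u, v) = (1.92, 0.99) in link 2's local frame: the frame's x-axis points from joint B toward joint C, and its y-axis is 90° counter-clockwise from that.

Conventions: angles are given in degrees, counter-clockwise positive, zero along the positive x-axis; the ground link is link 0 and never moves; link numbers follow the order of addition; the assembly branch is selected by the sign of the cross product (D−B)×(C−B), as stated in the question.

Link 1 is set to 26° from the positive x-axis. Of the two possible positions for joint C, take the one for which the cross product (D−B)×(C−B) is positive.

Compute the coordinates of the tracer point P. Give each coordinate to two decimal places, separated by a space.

A=(0,0), D=(8.00,0)
B = A + 1.00·(cos26°, sin26°) = (0.8988, 0.4384)
|BD| = 7.1147
circle(B,7.00) ∩ circle(D,10.00): a=-0.0268, h=6.9999
  candidates: C₊=(1.3034,7.4267) cross=49.803; C₋=(0.4408,-6.5466) cross=-49.803
  branch + wants cross > 0 → take C=(1.3034,7.4267) (cross=49.803)
ex = (C−B)/|BC| = (0.0578,0.9983); ey = (-0.9983,0.0578)
P = B + 1.92·ex + 0.99·ey = (0.0214,2.4124)

0.02 2.41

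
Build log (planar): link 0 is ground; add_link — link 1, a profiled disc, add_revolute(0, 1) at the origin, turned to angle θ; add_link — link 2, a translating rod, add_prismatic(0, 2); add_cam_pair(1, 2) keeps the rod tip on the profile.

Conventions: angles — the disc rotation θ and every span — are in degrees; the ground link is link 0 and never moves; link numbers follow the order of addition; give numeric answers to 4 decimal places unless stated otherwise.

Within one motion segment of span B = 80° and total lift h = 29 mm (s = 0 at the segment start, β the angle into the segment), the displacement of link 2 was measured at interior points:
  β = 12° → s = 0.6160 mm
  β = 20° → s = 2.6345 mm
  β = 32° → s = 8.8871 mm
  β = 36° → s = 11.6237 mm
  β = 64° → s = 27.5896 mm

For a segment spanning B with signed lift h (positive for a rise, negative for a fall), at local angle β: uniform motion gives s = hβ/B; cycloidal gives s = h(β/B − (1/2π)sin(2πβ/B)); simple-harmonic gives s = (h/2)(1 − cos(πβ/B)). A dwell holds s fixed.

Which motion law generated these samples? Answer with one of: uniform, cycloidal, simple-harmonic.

candidates at β/B = r: uniform s = h·r (linear in β); cycloidal s = h·(r − sin(2πr)/(2π)); simple-harmonic s = (h/2)(1 − cos(πr))
β=12°: printed 0.6160 | uniform 4.3500, cycloidal 0.6160, simple-harmonic 1.5804
β=20°: printed 2.6345 | uniform 7.2500, cycloidal 2.6345, simple-harmonic 4.2470
β=32°: printed 8.8871 | uniform 11.6000, cycloidal 8.8871, simple-harmonic 10.0193
β=36°: printed 11.6237 | uniform 13.0500, cycloidal 11.6237, simple-harmonic 12.2317
β=64°: printed 27.5896 | uniform 23.2000, cycloidal 27.5896, simple-harmonic 26.2307
only one law matches every sample → cycloidal

cycloidal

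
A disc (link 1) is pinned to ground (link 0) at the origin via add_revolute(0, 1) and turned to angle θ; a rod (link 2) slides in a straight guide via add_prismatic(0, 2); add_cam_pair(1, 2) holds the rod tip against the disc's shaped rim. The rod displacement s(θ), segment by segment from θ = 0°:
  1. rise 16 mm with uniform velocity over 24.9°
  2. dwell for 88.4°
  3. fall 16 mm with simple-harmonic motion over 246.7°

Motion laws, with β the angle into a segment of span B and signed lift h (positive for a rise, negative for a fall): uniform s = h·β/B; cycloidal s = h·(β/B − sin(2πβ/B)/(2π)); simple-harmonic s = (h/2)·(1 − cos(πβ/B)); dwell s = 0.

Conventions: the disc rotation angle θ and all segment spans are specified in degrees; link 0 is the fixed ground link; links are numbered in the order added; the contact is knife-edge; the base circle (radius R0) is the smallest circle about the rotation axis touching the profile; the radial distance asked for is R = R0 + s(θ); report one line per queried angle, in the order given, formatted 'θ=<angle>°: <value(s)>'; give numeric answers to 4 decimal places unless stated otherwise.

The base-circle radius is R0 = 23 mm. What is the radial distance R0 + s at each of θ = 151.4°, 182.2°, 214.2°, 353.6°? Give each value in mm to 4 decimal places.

segment 1 (0° to 24.9°, uniform, h = 16) is passed completely: s = 0.0000 + (16) = 16.0000
segment 2 (24.9° to 113.3°, dwell): s unchanged at 16.0000
θ = 151.4° falls in segment 3 (113.3° to 360°, simple-harmonic, h = -16): β = 151.4 − 113.3 = 38.1°, B = 246.7°; Δs = -16/2·(1 − cos(π·0.1544)) = -0.9233; s = 16.0000 − 0.9233 = 15.0767
θ = 182.2° falls in segment 3 (113.3° to 360°, simple-harmonic, h = -16): β = 182.2 − 113.3 = 68.9°, B = 246.7°; Δs = -16/2·(1 − cos(π·0.2793)) = -2.8868; s = 16.0000 − 2.8868 = 13.1132
θ = 214.2° falls in segment 3 (113.3° to 360°, simple-harmonic, h = -16): β = 214.2 − 113.3 = 100.9°, B = 246.7°; Δs = -16/2·(1 − cos(π·0.4090)) = -5.7439; s = 16.0000 − 5.7439 = 10.2561
θ = 353.6° falls in segment 3 (113.3° to 360°, simple-harmonic, h = -16): β = 353.6 − 113.3 = 240.3°, B = 246.7°; Δs = -16/2·(1 − cos(π·0.9741)) = -15.9734; s = 16.0000 − 15.9734 = 0.0266
θ=151.4°: R = R0 + s = 23 + 15.0767 = 38.0767
θ=182.2°: R = R0 + s = 23 + 13.1132 = 36.1132
θ=214.2°: R = R0 + s = 23 + 10.2561 = 33.2561
θ=353.6°: R = R0 + s = 23 + 0.0266 = 23.0266

θ=151.4°: 38.0767
θ=182.2°: 36.1132
θ=214.2°: 33.2561
θ=353.6°: 23.0266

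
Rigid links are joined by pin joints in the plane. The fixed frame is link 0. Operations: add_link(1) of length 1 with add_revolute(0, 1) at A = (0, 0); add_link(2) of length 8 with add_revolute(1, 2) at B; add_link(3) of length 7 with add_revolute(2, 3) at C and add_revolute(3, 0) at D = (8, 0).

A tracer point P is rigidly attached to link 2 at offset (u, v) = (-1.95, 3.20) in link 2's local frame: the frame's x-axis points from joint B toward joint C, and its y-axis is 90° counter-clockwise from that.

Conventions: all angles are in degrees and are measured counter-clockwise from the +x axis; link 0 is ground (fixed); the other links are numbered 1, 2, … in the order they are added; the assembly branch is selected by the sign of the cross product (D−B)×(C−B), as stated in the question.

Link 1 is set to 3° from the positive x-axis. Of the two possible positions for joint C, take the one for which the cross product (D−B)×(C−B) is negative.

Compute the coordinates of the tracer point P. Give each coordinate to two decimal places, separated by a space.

A=(0,0), D=(8.00,0)
B = A + 1.00·(cos3°, sin3°) = (0.9986, 0.0523)
|BD| = 7.0016
circle(B,8.00) ∩ circle(D,7.00): a=4.5720, h=6.5648
  candidates: C₊=(5.6195,6.5828) cross=45.964; C₋=(5.5214,-6.5465) cross=-45.964
  branch - wants cross < 0 → take C=(5.5214,-6.5465) (cross=-45.964)
ex = (C−B)/|BC| = (0.5653,-0.8249); ey = (0.8249,0.5653)
P = B + -1.95·ex + 3.20·ey = (2.5357,3.4699)

2.54 3.47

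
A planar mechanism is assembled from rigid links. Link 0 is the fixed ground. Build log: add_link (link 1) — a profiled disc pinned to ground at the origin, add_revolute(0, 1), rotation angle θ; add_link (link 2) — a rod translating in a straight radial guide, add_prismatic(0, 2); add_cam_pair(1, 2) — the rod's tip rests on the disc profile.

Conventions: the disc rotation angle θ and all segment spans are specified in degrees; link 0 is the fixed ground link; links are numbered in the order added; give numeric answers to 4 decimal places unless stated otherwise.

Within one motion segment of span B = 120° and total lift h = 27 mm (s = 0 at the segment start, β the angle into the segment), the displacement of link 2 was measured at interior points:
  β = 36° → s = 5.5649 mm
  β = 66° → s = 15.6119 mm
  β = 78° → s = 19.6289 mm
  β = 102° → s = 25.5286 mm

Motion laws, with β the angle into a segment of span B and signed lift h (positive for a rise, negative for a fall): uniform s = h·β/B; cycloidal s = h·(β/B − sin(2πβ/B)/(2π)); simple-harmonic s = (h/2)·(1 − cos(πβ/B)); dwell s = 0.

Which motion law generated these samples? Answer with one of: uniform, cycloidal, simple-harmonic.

candidates at β/B = r: uniform s = h·r (linear in β); cycloidal s = h·(r − sin(2πr)/(2π)); simple-harmonic s = (h/2)(1 − cos(πr))
β=36°: printed 5.5649 | uniform 8.1000, cycloidal 4.0131, simple-harmonic 5.5649
β=66°: printed 15.6119 | uniform 14.8500, cycloidal 16.1779, simple-harmonic 15.6119
β=78°: printed 19.6289 | uniform 17.5500, cycloidal 21.0265, simple-harmonic 19.6289
β=102°: printed 25.5286 | uniform 22.9500, cycloidal 26.4265, simple-harmonic 25.5286
only one law matches every sample → simple-harmonic

simple-harmonic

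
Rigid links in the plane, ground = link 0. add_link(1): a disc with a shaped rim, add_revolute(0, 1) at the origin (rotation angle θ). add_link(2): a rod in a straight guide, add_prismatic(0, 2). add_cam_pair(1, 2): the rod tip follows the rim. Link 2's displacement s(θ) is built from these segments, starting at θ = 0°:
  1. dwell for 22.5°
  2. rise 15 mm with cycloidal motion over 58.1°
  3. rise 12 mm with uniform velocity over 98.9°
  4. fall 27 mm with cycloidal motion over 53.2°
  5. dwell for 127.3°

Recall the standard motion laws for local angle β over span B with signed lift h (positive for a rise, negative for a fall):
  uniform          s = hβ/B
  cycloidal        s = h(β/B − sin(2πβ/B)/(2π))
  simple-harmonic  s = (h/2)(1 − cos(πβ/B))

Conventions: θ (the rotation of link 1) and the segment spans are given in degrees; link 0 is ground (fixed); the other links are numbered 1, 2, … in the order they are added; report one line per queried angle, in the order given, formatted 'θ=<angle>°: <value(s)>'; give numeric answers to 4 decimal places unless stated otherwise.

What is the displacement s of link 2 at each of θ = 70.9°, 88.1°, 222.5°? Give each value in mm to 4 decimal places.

segment 1 (0° to 22.5°, dwell): s unchanged at 0.0000
θ = 70.9° falls in segment 2 (22.5° to 80.6°, cycloidal, h = 15): β = 70.9 − 22.5 = 48.4°, B = 58.1°; Δs = 15·(0.8330 − sin(2π·0.8330)/(2π)) = 14.5653; s = 0.0000 + 14.5653 = 14.5653
segment 2 (22.5° to 80.6°, cycloidal, h = 15) is passed completely: s = 0.0000 + (15) = 15.0000
θ = 88.1° falls in segment 3 (80.6° to 179.5°, uniform, h = 12): β = 88.1 − 80.6 = 7.5°, B = 98.9°; Δs = 12·7.5/98.9 = 0.9100; s = 15.0000 + 0.9100 = 15.9100
segment 3 (80.6° to 179.5°, uniform, h = 12) is passed completely: s = 15.0000 + (12) = 27.0000
θ = 222.5° falls in segment 4 (179.5° to 232.7°, cycloidal, h = -27): β = 222.5 − 179.5 = 43°, B = 53.2°; Δs = -27·(0.8083 − sin(2π·0.8083)/(2π)) = -25.8357; s = 27.0000 − 25.8357 = 1.1643

θ=70.9°: 14.5653
θ=88.1°: 15.9100
θ=222.5°: 1.1643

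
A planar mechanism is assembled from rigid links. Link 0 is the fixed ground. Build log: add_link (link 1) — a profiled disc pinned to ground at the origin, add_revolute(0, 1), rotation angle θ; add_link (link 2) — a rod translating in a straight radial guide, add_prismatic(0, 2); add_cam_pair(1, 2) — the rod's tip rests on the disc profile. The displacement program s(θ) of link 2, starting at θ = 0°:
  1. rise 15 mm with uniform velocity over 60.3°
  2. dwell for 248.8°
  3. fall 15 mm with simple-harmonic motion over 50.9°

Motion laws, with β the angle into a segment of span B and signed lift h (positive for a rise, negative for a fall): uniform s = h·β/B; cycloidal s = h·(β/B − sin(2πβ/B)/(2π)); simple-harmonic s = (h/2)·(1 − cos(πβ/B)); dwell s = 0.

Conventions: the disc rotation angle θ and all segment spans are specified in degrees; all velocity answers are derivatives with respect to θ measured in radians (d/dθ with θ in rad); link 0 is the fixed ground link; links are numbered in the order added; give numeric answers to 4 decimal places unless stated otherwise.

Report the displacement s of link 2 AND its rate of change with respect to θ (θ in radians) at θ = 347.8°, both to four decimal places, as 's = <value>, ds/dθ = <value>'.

seg 1 [0°–60.3°] uniform, h=15: full span → s += 15 → s = 15.0000
seg 2 [60.3°–309.1°] dwell: s stays 15.0000
seg 3 [309.1°–360°] simple-harmonic, h=-15: θ=347.8° here. β=38.7, B=50.9. -15/2·(1 − cos(π·0.7603)) = -12.9723 → s = 2.0277
velocity in seg [309.1°–360°] (simple-harmonic), θ in radians: β = 38.7° = 0.6754 rad, B = 50.9° = 0.8884 rad; ds/dθ = (πh/(2B)) sin(πβ/B) = (π·(-15)/(2·0.8884)) sin(π·0.7603) = -18.136863 mm/rad

s = 2.0277, ds/dθ = -18.1369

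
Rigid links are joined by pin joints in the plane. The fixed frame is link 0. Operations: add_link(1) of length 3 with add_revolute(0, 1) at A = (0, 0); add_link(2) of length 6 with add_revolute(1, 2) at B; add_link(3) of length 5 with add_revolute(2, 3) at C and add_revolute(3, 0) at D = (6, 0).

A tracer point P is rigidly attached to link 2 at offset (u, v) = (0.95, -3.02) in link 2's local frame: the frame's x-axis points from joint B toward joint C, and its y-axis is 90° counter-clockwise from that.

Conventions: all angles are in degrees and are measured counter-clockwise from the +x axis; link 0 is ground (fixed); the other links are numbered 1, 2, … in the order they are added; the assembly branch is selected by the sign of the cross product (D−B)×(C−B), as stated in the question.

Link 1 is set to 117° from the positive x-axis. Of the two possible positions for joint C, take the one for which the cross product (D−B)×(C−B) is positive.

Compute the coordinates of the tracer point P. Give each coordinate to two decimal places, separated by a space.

A=(0,0), D=(6.00,0)
B = A + 3.00·(cos117°, sin117°) = (-1.3620, 2.6730)
|BD| = 7.8322
circle(B,6.00) ∩ circle(D,5.00): a=4.6183, h=3.8303
  candidates: C₊=(4.2863,4.6971) cross=30.000; C₋=(1.6719,-2.5034) cross=-30.000
  branch + wants cross > 0 → take C=(4.2863,4.6971) (cross=30.000)
ex = (C−B)/|BC| = (0.9414,0.3374); ey = (-0.3374,0.9414)
P = B + 0.95·ex + -3.02·ey = (0.5511,0.1505)

0.55 0.15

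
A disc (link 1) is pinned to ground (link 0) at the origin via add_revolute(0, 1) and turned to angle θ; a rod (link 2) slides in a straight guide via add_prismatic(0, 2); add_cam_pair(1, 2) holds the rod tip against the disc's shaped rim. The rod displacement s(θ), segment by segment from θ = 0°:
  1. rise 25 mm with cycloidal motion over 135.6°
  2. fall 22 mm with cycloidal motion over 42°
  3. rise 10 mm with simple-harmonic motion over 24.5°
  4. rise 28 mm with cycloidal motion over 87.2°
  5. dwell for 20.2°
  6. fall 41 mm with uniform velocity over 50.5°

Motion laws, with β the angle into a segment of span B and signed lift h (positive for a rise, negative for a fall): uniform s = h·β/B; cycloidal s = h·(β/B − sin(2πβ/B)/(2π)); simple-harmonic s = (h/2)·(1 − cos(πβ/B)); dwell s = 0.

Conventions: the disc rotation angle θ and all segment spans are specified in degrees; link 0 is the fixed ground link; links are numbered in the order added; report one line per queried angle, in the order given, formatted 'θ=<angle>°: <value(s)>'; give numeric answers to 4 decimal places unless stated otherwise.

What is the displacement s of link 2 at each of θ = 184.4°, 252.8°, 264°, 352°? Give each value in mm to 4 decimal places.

segment 1 (0° to 135.6°, cycloidal, h = 25) is passed completely: s = 0.0000 + (25) = 25.0000
segment 2 (135.6° to 177.6°, cycloidal, h = -22) is passed completely: s = 25.0000 + (-22) = 3.0000
θ = 184.4° falls in segment 3 (177.6° to 202.1°, simple-harmonic, h = 10): β = 184.4 − 177.6 = 6.8°, B = 24.5°; Δs = 10/2·(1 − cos(π·0.2776)) = 1.7833; s = 3.0000 + 1.7833 = 4.7833
segment 3 (177.6° to 202.1°, simple-harmonic, h = 10) is passed completely: s = 3.0000 + (10) = 13.0000
θ = 252.8° falls in segment 4 (202.1° to 289.3°, cycloidal, h = 28): β = 252.8 − 202.1 = 50.7°, B = 87.2°; Δs = 28·(0.5814 − sin(2π·0.5814)/(2π)) = 18.4615; s = 13.0000 + 18.4615 = 31.4615
θ = 264° falls in segment 4 (202.1° to 289.3°, cycloidal, h = 28): β = 264 − 202.1 = 61.9°, B = 87.2°; Δs = 28·(0.7099 − sin(2π·0.7099)/(2π)) = 24.1915; s = 13.0000 + 24.1915 = 37.1915
segment 4 (202.1° to 289.3°, cycloidal, h = 28) is passed completely: s = 13.0000 + (28) = 41.0000
segment 5 (289.3° to 309.5°, dwell): s unchanged at 41.0000
θ = 352° falls in segment 6 (309.5° to 360°, uniform, h = -41): β = 352 − 309.5 = 42.5°, B = 50.5°; Δs = -41·42.5/50.5 = -34.5050; s = 41.0000 − 34.5050 = 6.4950

θ=184.4°: 4.7833
θ=252.8°: 31.4615
θ=264°: 37.1915
θ=352°: 6.4950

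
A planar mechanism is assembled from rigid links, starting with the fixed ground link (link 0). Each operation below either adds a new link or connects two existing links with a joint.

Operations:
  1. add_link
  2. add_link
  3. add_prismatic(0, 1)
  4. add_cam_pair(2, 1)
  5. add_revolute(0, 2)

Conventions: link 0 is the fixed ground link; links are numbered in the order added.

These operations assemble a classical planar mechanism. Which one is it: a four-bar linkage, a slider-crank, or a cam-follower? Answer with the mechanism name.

links: 3 (incl. ground); joints: 1 revolute, 1 prismatic, 1 higher (cam) pair, forming one closed loop
3 links, revolute + prismatic + higher pair in one loop → cam-follower

cam-follower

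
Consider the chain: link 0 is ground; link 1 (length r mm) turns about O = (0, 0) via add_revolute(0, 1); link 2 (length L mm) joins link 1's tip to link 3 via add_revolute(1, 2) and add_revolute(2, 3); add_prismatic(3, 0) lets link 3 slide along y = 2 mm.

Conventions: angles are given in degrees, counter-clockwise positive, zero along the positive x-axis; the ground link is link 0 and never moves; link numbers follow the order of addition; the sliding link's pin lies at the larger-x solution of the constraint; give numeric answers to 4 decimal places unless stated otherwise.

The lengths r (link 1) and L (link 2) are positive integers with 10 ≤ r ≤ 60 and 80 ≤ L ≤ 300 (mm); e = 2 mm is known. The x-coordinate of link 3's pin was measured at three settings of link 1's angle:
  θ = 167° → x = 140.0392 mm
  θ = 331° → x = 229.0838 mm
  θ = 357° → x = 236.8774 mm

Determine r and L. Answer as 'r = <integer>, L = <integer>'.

constraint per measurement: (x − r cos θ)² + (r sin θ − e)² = L²
subtracting the θ₁ and θ₂ equations cancels the r² and L² terms:
r = (x₁² − x₂²) / (2[(x₁cos θ₁ + e sin θ₁) − (x₂cos θ₂ + e sin θ₂)]) = 49.0000 → r = 49
L² = (x₁ − r cos θ₁)² + (r sin θ₁ − e)² = 35343.9876 → L = 188.0000 → L = 188
check at θ₃=357°: x = 236.8774 (printed 236.8774) ✓

r = 49, L = 188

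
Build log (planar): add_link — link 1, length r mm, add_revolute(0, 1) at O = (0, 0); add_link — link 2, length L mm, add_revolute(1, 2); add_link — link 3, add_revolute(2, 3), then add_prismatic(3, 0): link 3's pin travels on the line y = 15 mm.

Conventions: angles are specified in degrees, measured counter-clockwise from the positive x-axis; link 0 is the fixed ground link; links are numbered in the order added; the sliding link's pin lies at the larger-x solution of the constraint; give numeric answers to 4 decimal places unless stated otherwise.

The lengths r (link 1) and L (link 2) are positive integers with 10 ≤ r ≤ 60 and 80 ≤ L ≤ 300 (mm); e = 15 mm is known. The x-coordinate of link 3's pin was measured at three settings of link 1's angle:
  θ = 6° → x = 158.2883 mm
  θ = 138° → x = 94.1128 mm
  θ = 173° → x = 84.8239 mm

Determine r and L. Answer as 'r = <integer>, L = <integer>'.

constraint per measurement: (x − r cos θ)² + (r sin θ − e)² = L²
subtracting the θ₁ and θ₂ equations cancels the r² and L² terms:
r = (x₁² − x₂²) / (2[(x₁cos θ₁ + e sin θ₁) − (x₂cos θ₂ + e sin θ₂)]) = 37.0000 → r = 37
L² = (x₁ − r cos θ₁)² + (r sin θ₁ − e)² = 14883.9920 → L = 122.0000 → L = 122
check at θ₃=173°: x = 84.8239 (printed 84.8239) ✓

r = 37, L = 122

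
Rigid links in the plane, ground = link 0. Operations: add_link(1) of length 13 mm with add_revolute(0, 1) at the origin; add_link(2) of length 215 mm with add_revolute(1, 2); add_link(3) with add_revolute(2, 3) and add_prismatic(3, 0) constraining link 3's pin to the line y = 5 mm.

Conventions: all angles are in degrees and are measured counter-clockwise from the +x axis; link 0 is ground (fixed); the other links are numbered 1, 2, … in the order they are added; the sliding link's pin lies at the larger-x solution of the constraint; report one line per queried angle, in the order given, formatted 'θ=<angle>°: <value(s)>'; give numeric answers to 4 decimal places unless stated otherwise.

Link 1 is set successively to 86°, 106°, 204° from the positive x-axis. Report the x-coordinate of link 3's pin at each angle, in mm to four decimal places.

geometry: r = 13 mm, L = 215 mm, e = 5 mm
θ=86°: crank pin P = (r cos θ, r sin θ) = (0.906834, 12.968333)
θ=86°: h = r sin θ − e = 12.968333 − 5 = 7.968333
θ=86°: x = r cos θ + √(L² − h²) = 0.906834 + 214.852288 = 215.759122
θ=106°: crank pin P = (r cos θ, r sin θ) = (-3.583286, 12.496402)
θ=106°: h = r sin θ − e = 12.496402 − 5 = 7.496402
θ=106°: x = r cos θ + √(L² − h²) = -3.583286 + 214.869272 = 211.285986
θ=204°: crank pin P = (r cos θ, r sin θ) = (-11.876091, -5.287576)
θ=204°: h = r sin θ − e = -5.287576 − 5 = -10.287576
θ=204°: x = r cos θ + √(L² − h²) = -11.876091 + 214.753733 = 202.877642

θ=86°: 215.7591
θ=106°: 211.2860
θ=204°: 202.8776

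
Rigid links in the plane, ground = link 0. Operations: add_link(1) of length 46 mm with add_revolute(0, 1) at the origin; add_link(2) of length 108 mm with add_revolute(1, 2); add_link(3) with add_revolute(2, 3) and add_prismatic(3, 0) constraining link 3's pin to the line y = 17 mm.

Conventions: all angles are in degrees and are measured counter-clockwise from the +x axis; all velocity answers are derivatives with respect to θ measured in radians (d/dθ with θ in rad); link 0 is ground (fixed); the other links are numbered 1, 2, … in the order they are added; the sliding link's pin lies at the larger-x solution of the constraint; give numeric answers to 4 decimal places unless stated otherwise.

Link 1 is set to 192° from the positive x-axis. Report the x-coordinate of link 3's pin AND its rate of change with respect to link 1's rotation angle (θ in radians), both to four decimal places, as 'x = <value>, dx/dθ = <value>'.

geometry: r = 46 mm, L = 108 mm, e = 17 mm
crank pin P = (r cos θ, r sin θ) = (-44.994790, -9.563938)
h = r sin θ − e = -9.563938 − 17 = -26.563938
x = r cos θ + √(L² − h²) = -44.994790 + 104.682172 = 59.687383
dx/dθ = −r sin θ − h·r cos θ/√(L² − h²) (θ in radians; h = -26.563938) = -1.853850

x = 59.6874, dx/dθ = -1.8538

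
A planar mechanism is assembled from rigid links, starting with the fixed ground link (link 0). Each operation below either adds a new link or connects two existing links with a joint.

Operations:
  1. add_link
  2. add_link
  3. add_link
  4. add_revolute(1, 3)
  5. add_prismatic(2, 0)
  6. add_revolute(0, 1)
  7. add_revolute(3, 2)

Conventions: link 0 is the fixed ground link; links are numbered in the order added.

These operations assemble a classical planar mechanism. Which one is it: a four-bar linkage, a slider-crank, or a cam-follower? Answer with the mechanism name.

links: 4 (incl. ground); joints: 3 revolute, 1 prismatic, 0 higher (cam) pair, forming one closed loop
4 links, 3 revolutes + 1 prismatic in one loop → slider-crank

slider-crank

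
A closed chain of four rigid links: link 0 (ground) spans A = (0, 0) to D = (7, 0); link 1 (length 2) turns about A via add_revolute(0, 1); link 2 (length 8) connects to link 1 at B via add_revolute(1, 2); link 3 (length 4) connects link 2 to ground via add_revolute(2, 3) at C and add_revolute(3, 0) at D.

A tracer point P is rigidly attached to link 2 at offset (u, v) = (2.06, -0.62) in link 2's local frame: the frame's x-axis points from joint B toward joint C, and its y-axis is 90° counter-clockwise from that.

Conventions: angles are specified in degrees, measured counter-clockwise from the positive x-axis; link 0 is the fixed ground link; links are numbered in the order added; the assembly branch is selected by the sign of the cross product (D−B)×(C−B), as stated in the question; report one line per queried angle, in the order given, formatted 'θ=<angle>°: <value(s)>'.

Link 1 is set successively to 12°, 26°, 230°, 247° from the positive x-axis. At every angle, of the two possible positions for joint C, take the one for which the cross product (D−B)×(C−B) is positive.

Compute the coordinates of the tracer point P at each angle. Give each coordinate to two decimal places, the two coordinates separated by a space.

A=(0,0), D=(7.00,0)
θ=12°: B = A + 2.00·(cos12°, sin12°) = (1.9563, 0.4158)
θ=12°: |BD| = 5.0608
θ=12°: circle(B,8.00) ∩ circle(D,4.00): a=7.2727, h=3.3328
θ=12°:   candidates: C₊=(9.4783,3.1398) cross=16.867; C₋=(8.9306,-3.5033) cross=-16.867
θ=12°:   branch + wants cross > 0 → take C=(9.4783,3.1398) (cross=16.867)
θ=12°: ex = (C−B)/|BC| = (0.9402,0.3405); ey = (-0.3405,0.9402)
θ=12°: P = B + 2.06·ex + -0.62·ey = (4.1043,0.5343)
θ=26°: B = A + 2.00·(cos26°, sin26°) = (1.7976, 0.8767)
θ=26°: |BD| = 5.2758
θ=26°: circle(B,8.00) ∩ circle(D,4.00): a=7.1870, h=3.5139
θ=26°:   candidates: C₊=(9.4686,3.1474) cross=18.538; C₋=(8.3007,-3.7826) cross=-18.538
θ=26°:   branch + wants cross > 0 → take C=(9.4686,3.1474) (cross=18.538)
θ=26°: ex = (C−B)/|BC| = (0.9589,0.2838); ey = (-0.2838,0.9589)
θ=26°: P = B + 2.06·ex + -0.62·ey = (3.9488,0.8669)
θ=230°: B = A + 2.00·(cos230°, sin230°) = (-1.2856, -1.5321)
θ=230°: |BD| = 8.4260
θ=230°: circle(B,8.00) ∩ circle(D,4.00): a=7.0613, h=3.7600
θ=230°:   candidates: C₊=(4.9744,3.4492) cross=31.682; C₋=(6.3417,-3.9455) cross=-31.682
θ=230°:   branch + wants cross > 0 → take C=(4.9744,3.4492) (cross=31.682)
θ=230°: ex = (C−B)/|BC| = (0.7825,0.6227); ey = (-0.6227,0.7825)
θ=230°: P = B + 2.06·ex + -0.62·ey = (0.7124,-0.7346)
θ=247°: B = A + 2.00·(cos247°, sin247°) = (-0.7815, -1.8410)
θ=247°: |BD| = 7.9963
θ=247°: circle(B,8.00) ∩ circle(D,4.00): a=6.9995, h=3.8738
θ=247°:   candidates: C₊=(5.1382,3.5403) cross=30.976; C₋=(6.9219,-3.9992) cross=-30.976
θ=247°:   branch + wants cross > 0 → take C=(5.1382,3.5403) (cross=30.976)
θ=247°: ex = (C−B)/|BC| = (0.7400,0.6727); ey = (-0.6727,0.7400)
θ=247°: P = B + 2.06·ex + -0.62·ey = (1.1599,-0.9141)

θ=12°: 4.10 0.53
θ=26°: 3.95 0.87
θ=230°: 0.71 -0.73
θ=247°: 1.16 -0.91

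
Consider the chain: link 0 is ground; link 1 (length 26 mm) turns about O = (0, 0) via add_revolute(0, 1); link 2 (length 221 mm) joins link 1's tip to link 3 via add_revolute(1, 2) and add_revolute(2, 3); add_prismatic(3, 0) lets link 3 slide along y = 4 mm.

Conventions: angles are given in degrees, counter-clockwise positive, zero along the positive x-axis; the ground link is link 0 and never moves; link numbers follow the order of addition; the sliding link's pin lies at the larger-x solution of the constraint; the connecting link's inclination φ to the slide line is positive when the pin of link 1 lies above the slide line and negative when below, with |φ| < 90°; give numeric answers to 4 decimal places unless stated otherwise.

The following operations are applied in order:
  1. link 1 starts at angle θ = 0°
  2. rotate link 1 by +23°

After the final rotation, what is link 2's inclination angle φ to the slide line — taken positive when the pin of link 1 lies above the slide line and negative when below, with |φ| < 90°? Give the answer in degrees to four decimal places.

geometry: r = 26 mm, L = 221 mm, e = 4 mm; θ starts at 0°
rotate link 1 by +23°: θ ← 0° +23° = 23°
h = r sin θ − e = 10.159009 − 4 = 6.159009
sin φ = h / L = 6.159009 / 221 = 0.02786882
φ = arcsin(0.02786882) = 1.596973°

1.5970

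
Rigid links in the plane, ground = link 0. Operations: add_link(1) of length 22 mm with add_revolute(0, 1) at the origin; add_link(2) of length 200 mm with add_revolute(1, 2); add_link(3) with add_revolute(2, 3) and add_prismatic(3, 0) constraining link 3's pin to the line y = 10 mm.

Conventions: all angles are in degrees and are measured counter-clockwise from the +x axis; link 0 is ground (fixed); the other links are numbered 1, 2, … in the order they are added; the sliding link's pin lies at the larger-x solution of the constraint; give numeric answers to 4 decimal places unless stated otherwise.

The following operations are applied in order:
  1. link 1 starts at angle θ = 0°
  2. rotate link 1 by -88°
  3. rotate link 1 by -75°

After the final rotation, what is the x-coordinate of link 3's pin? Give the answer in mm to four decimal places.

geometry: r = 22 mm, L = 200 mm, e = 10 mm; θ starts at 0°
rotate link 1 by -88°: θ ← 0° -88° = -88°
rotate link 1 by -75°: θ ← -88° -75° = -163°
crank pin P = (r cos θ, r sin θ) = (-21.038705, -6.432178)
h = r sin θ − e = -6.432178 − 10 = -16.432178
x = r cos θ + √(L² − h²) = -21.038705 + 199.323816 = 178.285111

178.2851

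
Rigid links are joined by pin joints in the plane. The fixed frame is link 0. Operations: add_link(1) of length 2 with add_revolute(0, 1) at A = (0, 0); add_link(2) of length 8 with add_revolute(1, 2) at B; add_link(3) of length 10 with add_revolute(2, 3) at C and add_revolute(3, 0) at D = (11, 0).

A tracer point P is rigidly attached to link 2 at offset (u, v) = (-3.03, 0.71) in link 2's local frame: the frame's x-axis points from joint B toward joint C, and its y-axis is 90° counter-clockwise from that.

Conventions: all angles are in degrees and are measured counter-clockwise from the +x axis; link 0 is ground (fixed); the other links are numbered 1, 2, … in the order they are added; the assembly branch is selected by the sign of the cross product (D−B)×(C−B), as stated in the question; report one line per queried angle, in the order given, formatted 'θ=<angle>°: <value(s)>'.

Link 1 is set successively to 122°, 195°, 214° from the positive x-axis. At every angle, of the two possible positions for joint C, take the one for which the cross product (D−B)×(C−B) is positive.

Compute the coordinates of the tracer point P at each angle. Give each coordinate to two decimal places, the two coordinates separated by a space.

A=(0,0), D=(11.00,0)
θ=122°: B = A + 2.00·(cos122°, sin122°) = (-1.0598, 1.6961)
θ=122°: |BD| = 12.1785
θ=122°: circle(B,8.00) ∩ circle(D,10.00): a=4.6113, h=6.5373
θ=122°:   candidates: C₊=(4.4169,7.5275) cross=79.615; C₋=(2.5960,-5.4197) cross=-79.615
θ=122°:   branch + wants cross > 0 → take C=(4.4169,7.5275) (cross=79.615)
θ=122°: ex = (C−B)/|BC| = (0.6846,0.7289); ey = (-0.7289,0.6846)
θ=122°: P = B + -3.03·ex + 0.71·ey = (-3.6517,-0.0265)
θ=195°: B = A + 2.00·(cos195°, sin195°) = (-1.9319, -0.5176)
θ=195°: |BD| = 12.9422
θ=195°: circle(B,8.00) ∩ circle(D,10.00): a=5.0803, h=6.1798
θ=195°:   candidates: C₊=(2.8972,5.8605) cross=79.981; C₋=(3.3916,-6.4893) cross=-79.981
θ=195°:   branch + wants cross > 0 → take C=(2.8972,5.8605) (cross=79.981)
θ=195°: ex = (C−B)/|BC| = (0.6036,0.7973); ey = (-0.7973,0.6036)
θ=195°: P = B + -3.03·ex + 0.71·ey = (-4.3269,-2.5048)
θ=214°: B = A + 2.00·(cos214°, sin214°) = (-1.6581, -1.1184)
θ=214°: |BD| = 12.7074
θ=214°: circle(B,8.00) ∩ circle(D,10.00): a=4.9372, h=6.2948
θ=214°:   candidates: C₊=(2.7060,5.5865) cross=79.990; C₋=(3.8140,-6.9542) cross=-79.990
θ=214°:   branch + wants cross > 0 → take C=(2.7060,5.5865) (cross=79.990)
θ=214°: ex = (C−B)/|BC| = (0.5455,0.8381); ey = (-0.8381,0.5455)
θ=214°: P = B + -3.03·ex + 0.71·ey = (-3.9060,-3.2705)

θ=122°: -3.65 -0.03
θ=195°: -4.33 -2.50
θ=214°: -3.91 -3.27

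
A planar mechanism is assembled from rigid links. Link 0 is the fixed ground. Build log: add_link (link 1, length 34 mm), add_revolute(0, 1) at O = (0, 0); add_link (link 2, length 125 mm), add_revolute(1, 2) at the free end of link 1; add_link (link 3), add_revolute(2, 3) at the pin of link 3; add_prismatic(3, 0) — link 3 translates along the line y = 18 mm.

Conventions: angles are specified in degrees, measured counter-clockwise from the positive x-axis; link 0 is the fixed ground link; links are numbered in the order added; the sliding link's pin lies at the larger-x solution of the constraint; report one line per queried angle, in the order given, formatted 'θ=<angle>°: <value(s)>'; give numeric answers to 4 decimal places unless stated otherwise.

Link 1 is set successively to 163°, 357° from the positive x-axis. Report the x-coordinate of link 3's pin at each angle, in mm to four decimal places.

geometry: r = 34 mm, L = 125 mm, e = 18 mm
θ=163°: crank pin P = (r cos θ, r sin θ) = (-32.514362, 9.940638)
θ=163°: h = r sin θ − e = 9.940638 − 18 = -8.059362
θ=163°: x = r cos θ + √(L² − h²) = -32.514362 + 124.739916 = 92.225554
θ=357°: crank pin P = (r cos θ, r sin θ) = (33.953404, -1.779423)
θ=357°: h = r sin θ − e = -1.779423 − 18 = -19.779423
θ=357°: x = r cos θ + √(L² − h²) = 33.953404 + 123.425178 = 157.378582

θ=163°: 92.2256
θ=357°: 157.3786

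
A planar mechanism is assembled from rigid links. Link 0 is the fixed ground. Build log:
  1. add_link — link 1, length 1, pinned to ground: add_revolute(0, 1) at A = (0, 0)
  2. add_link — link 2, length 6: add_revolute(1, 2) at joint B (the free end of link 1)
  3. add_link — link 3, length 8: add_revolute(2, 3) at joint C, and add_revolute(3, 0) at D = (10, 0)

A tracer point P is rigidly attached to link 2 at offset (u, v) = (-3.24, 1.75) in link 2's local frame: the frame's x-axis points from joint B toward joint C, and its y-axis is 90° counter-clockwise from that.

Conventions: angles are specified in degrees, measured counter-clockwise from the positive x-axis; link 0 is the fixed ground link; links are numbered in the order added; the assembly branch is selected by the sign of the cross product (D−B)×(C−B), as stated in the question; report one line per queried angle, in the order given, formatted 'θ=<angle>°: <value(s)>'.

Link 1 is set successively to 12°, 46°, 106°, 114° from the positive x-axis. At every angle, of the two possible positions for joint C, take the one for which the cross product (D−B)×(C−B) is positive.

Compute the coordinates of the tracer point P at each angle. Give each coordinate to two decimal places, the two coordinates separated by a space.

A=(0,0), D=(10.00,0)
θ=12°: B = A + 1.00·(cos12°, sin12°) = (0.9781, 0.2079)
θ=12°: |BD| = 9.0242
θ=12°: circle(B,6.00) ∩ circle(D,8.00): a=2.9607, h=5.2186
θ=12°:   candidates: C₊=(4.0583,5.3569) cross=47.094; C₋=(3.8179,-5.0775) cross=-47.094
θ=12°:   branch + wants cross > 0 → take C=(4.0583,5.3569) (cross=47.094)
θ=12°: ex = (C−B)/|BC| = (0.5134,0.8582); ey = (-0.8582,0.5134)
θ=12°: P = B + -3.24·ex + 1.75·ey = (-2.1870,-1.6742)
θ=46°: B = A + 1.00·(cos46°, sin46°) = (0.6947, 0.7193)
θ=46°: |BD| = 9.3331
θ=46°: circle(B,6.00) ∩ circle(D,8.00): a=3.1665, h=5.0964
θ=46°:   candidates: C₊=(4.2446,5.5565) cross=47.565; C₋=(3.4590,-4.6059) cross=-47.565
θ=46°:   branch + wants cross > 0 → take C=(4.2446,5.5565) (cross=47.565)
θ=46°: ex = (C−B)/|BC| = (0.5916,0.8062); ey = (-0.8062,0.5916)
θ=46°: P = B + -3.24·ex + 1.75·ey = (-2.6331,-0.8573)
θ=106°: B = A + 1.00·(cos106°, sin106°) = (-0.2756, 0.9613)
θ=106°: |BD| = 10.3205
θ=106°: circle(B,6.00) ∩ circle(D,8.00): a=3.8037, h=4.6402
θ=106°:   candidates: C₊=(3.9437,5.2270) cross=47.889; C₋=(3.0794,-4.0131) cross=-47.889
θ=106°:   branch + wants cross > 0 → take C=(3.9437,5.2270) (cross=47.889)
θ=106°: ex = (C−B)/|BC| = (0.7032,0.7110); ey = (-0.7110,0.7032)
θ=106°: P = B + -3.24·ex + 1.75·ey = (-3.7983,-0.1116)
θ=114°: B = A + 1.00·(cos114°, sin114°) = (-0.4067, 0.9135)
θ=114°: |BD| = 10.4468
θ=114°: circle(B,6.00) ∩ circle(D,8.00): a=3.8832, h=4.5739
θ=114°:   candidates: C₊=(3.8616,5.1303) cross=47.782; C₋=(3.0617,-3.9824) cross=-47.782
θ=114°:   branch + wants cross > 0 → take C=(3.8616,5.1303) (cross=47.782)
θ=114°: ex = (C−B)/|BC| = (0.7114,0.7028); ey = (-0.7028,0.7114)
θ=114°: P = B + -3.24·ex + 1.75·ey = (-3.9415,-0.1186)

θ=12°: -2.19 -1.67
θ=46°: -2.63 -0.86
θ=106°: -3.80 -0.11
θ=114°: -3.94 -0.12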